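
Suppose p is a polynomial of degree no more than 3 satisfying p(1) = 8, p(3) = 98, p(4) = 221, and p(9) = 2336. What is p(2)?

33

Using the Lagrange interpolation formula with nodes 1, 3, 4, 9:
  L_0(n) = (n - 3)(n - 4)(n - 9) / -48
  L_1(n) = (n - 1)(n - 4)(n - 9) / 12
  L_2(n) = (n - 1)(n - 3)(n - 9) / -15
  L_3(n) = (n - 1)(n - 3)(n - 4) / 240
Then p(n) = 8·L_0(n) + 98·L_1(n) + 221·L_2(n) + 2336·L_3(n).
Expanding and collecting terms gives p(n) = 3n^3 + 2n^2 - 2n + 5.
Evaluating at n = 2: p(2) = 33.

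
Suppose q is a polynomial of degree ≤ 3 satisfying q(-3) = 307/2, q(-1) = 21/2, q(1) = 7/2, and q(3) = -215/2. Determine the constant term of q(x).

Write q(x) = ax^3 + bx^2 + cx + d. Substituting each data point gives a linear system:
  -27a + 9b - 3c + d = 307/2
  -a + b - c + d = 21/2
  a + b + c + d = 7/2
  27a + 9b + 3c + d = -215/2
Solving the system yields a = -5, b = 2, c = 3/2, d = 5.
So q(x) = -5x^3 + 2x^2 + (3/2)x + 5.
The constant term is 5.

5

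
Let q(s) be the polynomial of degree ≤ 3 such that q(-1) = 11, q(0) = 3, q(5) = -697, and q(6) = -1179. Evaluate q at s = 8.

Write q(s) = as^3 + bs^2 + cs + d. Substituting each data point gives a linear system:
  -a + b - c + d = 11
  d = 3
  125a + 25b + 5c + d = -697
  216a + 36b + 6c + d = -1179
Solving the system yields a = -5, b = -2, c = -5, d = 3.
So q(s) = -5s³ - 2s² - 5s + 3.
Then q(8) = -2725.

-2725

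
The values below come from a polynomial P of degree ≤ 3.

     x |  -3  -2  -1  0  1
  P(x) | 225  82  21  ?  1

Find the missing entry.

6

On equispaced nodes a degree-3 polynomial has vanishing fourth forward difference, so
  P(-3) - 4·P(-2) + 6·P(-1) - 4·P(0) + P(1) = 0.
Substituting the known values and solving for P(0):
  -4·P(0) = -24
  P(0) = 6.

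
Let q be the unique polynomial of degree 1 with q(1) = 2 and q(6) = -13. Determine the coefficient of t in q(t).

-3

Write q(t) = at + b. Substituting each data point gives a linear system:
  a + b = 2
  6a + b = -13
Solving the system yields a = -3, b = 5.
So q(t) = -3t + 5.
The leading coefficient is -3.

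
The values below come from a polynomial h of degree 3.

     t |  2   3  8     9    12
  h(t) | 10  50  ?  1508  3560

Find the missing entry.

The 4 known points determine the degree-3 polynomial uniquely.
Write h(t) = at^3 + bt^2 + ct + d. Substituting each data point gives a linear system:
  8a + 4b + 2c + d = 10
  27a + 9b + 3c + d = 50
  729a + 81b + 9c + d = 1508
  1728a + 144b + 12c + d = 3560
Solving the system yields a = 2, b = 1, c = -3, d = -4.
So h(t) = 2t³ + t² - 3t - 4.
Then h(8) = 1060.

1060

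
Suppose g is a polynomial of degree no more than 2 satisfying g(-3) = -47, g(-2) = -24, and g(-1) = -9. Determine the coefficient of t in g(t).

Write g(t) = at^2 + bt + c. Substituting each data point gives a linear system:
  9a - 3b + c = -47
  4a - 2b + c = -24
  a - b + c = -9
Solving the system yields a = -4, b = 3, c = -2.
So g(t) = -4t² + 3t - 2.
The coefficient of t is 3.

3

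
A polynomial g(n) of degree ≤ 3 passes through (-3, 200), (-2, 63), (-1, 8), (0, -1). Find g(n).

g(n) = -6n^3 + 5n^2 + 2n - 1

Write g(n) = an^3 + bn^2 + cn + d. Substituting each data point gives a linear system:
  -27a + 9b - 3c + d = 200
  -8a + 4b - 2c + d = 63
  -a + b - c + d = 8
  d = -1
Solving the system yields a = -6, b = 5, c = 2, d = -1.
So g(n) = -6n^3 + 5n^2 + 2n - 1.
Check: g(0) = -1. ✓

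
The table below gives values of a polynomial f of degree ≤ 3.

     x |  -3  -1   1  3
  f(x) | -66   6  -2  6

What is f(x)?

f(x) = 2x^3 - 4x^2 - 6x + 6

Write f(x) = ax^3 + bx^2 + cx + d. Substituting each data point gives a linear system:
  -27a + 9b - 3c + d = -66
  -a + b - c + d = 6
  a + b + c + d = -2
  27a + 9b + 3c + d = 6
Solving the system yields a = 2, b = -4, c = -6, d = 6.
So f(x) = 2x³ - 4x² - 6x + 6.
Check: f(-1) = 6. ✓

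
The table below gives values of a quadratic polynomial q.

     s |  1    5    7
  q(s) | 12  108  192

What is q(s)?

Using the Lagrange interpolation formula with nodes 1, 5, 7:
  L_0(s) = (s - 5)(s - 7) / 24
  L_1(s) = (s - 1)(s - 7) / -8
  L_2(s) = (s - 1)(s - 5) / 12
Then q(s) = 12·L_0(s) + 108·L_1(s) + 192·L_2(s).
Expanding and collecting terms gives q(s) = 3s^2 + 6s + 3.
Check: q(1) = 12. ✓

q(s) = 3s^2 + 6s + 3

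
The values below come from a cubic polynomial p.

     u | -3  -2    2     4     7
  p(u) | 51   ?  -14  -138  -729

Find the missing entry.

18

The 4 known points determine the degree-3 polynomial uniquely.
Write p(u) = au^3 + bu^2 + cu + d. Substituting each data point gives a linear system:
  -27a + 9b - 3c + d = 51
  8a + 4b + 2c + d = -14
  64a + 16b + 4c + d = -138
  343a + 49b + 7c + d = -729
Solving the system yields a = -2, b = -1, c = 0, d = 6.
So p(u) = -2u^3 - u^2 + 6.
Then p(-2) = 18.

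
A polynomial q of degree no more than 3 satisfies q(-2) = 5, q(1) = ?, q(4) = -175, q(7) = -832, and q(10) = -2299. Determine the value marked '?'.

-4

The 4 known points determine the degree-3 polynomial uniquely.
Write q(u) = au^3 + bu^2 + cu + d. Substituting each data point gives a linear system:
  -8a + 4b - 2c + d = 5
  64a + 16b + 4c + d = -175
  343a + 49b + 7c + d = -832
  1000a + 100b + 10c + d = -2299
Solving the system yields a = -2, b = -3, c = 0, d = 1.
So q(u) = -2u³ - 3u² + 1.
Then q(1) = -4.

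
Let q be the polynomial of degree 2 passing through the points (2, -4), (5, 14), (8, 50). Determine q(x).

Using the Lagrange interpolation formula with nodes 2, 5, 8:
  L_0(x) = (x - 5)(x - 8) / 18
  L_1(x) = (x - 2)(x - 8) / -9
  L_2(x) = (x - 2)(x - 5) / 18
Then q(x) = -4·L_0(x) + 14·L_1(x) + 50·L_2(x).
Expanding and collecting terms gives q(x) = x² - x - 6.
Check: q(5) = 14. ✓

q(x) = x^2 - x - 6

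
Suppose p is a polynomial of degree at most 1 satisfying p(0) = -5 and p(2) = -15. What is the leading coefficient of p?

-5

Write p(t) = at + b. Substituting each data point gives a linear system:
  b = -5
  2a + b = -15
Solving the system yields a = -5, b = -5.
So p(t) = -5t - 5.
The leading coefficient is -5.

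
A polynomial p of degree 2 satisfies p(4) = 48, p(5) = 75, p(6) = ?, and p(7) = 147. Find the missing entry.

On equispaced nodes a degree-2 polynomial has vanishing third forward difference, so
  - p(4) + 3·p(5) - 3·p(6) + p(7) = 0.
Substituting the known values and solving for p(6):
  -3·p(6) = -324
  p(6) = 108.

108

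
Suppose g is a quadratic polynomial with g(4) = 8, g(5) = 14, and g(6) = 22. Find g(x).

Write g(x) = ax^2 + bx + c. Substituting each data point gives a linear system:
  16a + 4b + c = 8
  25a + 5b + c = 14
  36a + 6b + c = 22
Solving the system yields a = 1, b = -3, c = 4.
So g(x) = x^2 - 3x + 4.
Check: g(5) = 14. ✓

g(x) = x^2 - 3x + 4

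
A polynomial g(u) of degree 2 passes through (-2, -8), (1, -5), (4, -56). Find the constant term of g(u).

Write g(u) = au^2 + bu + c. Substituting each data point gives a linear system:
  4a - 2b + c = -8
  a + b + c = -5
  16a + 4b + c = -56
Solving the system yields a = -3, b = -2, c = 0.
So g(u) = -3u^2 - 2u.
The constant term is 0.

0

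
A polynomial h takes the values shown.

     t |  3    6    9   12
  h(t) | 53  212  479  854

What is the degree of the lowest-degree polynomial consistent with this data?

2

Forward differences of the values at t = 3, 6, 9, 12:
  h  : 53  212  479  854
  Δ  : 159  267  375
  Δ^2: 108  108
  Δ^3: 0
The second differences are constant (108) and nonzero, while all higher differences vanish, so the minimal degree is 2.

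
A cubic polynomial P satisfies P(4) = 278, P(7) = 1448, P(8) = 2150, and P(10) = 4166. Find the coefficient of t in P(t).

-4

Write P(t) = at^3 + bt^2 + ct + d. Substituting each data point gives a linear system:
  64a + 16b + 4c + d = 278
  343a + 49b + 7c + d = 1448
  512a + 64b + 8c + d = 2150
  1000a + 100b + 10c + d = 4166
Solving the system yields a = 4, b = 2, c = -4, d = 6.
So P(t) = 4t^3 + 2t^2 - 4t + 6.
The coefficient of t is -4.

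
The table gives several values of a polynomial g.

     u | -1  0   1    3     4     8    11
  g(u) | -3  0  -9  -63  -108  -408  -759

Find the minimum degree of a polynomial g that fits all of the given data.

Divided differences on the nodes -1, 0, 1, 3, 4, 8, 11:
  order 0: -3  0  -9  -63  -108  -408  -759
  order 1: 3  -9  -27  -45  -75  -117
  order 2: -6  -6  -6  -6  -6
  order 3: 0  0  0  0
  order 4: 0  0  0
  order 5: 0  0
  order 6: 0
The order-2 divided differences are all -6 (nonzero) and every higher order vanishes, so the data lies on a polynomial of degree exactly 2.

2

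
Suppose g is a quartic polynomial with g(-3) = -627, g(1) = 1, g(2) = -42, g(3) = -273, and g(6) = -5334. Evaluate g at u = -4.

-1764

Write g(u) = au^4 + bu^3 + cu^2 + du + e. Substituting each data point gives a linear system:
  81a - 27b + 9c - 3d + e = -627
  a + b + c + d + e = 1
  16a + 8b + 4c + 2d + e = -42
  81a + 27b + 9c + 3d + e = -273
  1296a + 216b + 36c + 6d + e = -5334
Solving the system yields a = -5, b = 6, c = -5, d = 5, e = 0.
So g(u) = -5u^4 + 6u^3 - 5u^2 + 5u.
Then g(-4) = -1764.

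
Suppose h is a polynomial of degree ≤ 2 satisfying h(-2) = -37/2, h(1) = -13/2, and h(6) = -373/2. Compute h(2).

-45/2

Write h(s) = as^2 + bs + c. Substituting each data point gives a linear system:
  4a - 2b + c = -37/2
  a + b + c = -13/2
  36a + 6b + c = -373/2
Solving the system yields a = -5, b = -1, c = -1/2.
So h(s) = -5s^2 - s - 1/2.
Then h(2) = -45/2.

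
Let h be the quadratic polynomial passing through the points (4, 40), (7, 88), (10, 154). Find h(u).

h(u) = u^2 + 5u + 4

Using the Lagrange interpolation formula with nodes 4, 7, 10:
  L_0(u) = (u - 7)(u - 10) / 18
  L_1(u) = (u - 4)(u - 10) / -9
  L_2(u) = (u - 4)(u - 7) / 18
Then h(u) = 40·L_0(u) + 88·L_1(u) + 154·L_2(u).
Expanding and collecting terms gives h(u) = u² + 5u + 4.
Check: h(7) = 88. ✓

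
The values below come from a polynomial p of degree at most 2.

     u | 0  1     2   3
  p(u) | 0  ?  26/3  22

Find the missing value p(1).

The 3 known points determine the degree-2 polynomial uniquely.
Write p(u) = au^2 + bu + c. Substituting each data point gives a linear system:
  c = 0
  4a + 2b + c = 26/3
  9a + 3b + c = 22
Solving the system yields a = 3, b = -5/3, c = 0.
So p(u) = 3u^2 - (5/3)u.
Then p(1) = 4/3.

4/3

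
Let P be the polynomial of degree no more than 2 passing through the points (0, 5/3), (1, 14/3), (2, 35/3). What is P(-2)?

Forward differences of the values at s = 0, 1, 2:
  P  : 5/3  14/3  35/3
  Δ  : 3  7
  Δ^2: 4
The second differences are constant, confirming degree 2.
Interpolating (Newton forward form) and evaluating at s = -2 gives P(-2) = 23/3.

23/3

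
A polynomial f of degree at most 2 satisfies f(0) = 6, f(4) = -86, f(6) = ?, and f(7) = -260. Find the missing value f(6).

-192

The 3 known points determine the degree-2 polynomial uniquely.
Write f(u) = au^2 + bu + c. Substituting each data point gives a linear system:
  c = 6
  16a + 4b + c = -86
  49a + 7b + c = -260
Solving the system yields a = -5, b = -3, c = 6.
So f(u) = -5u^2 - 3u + 6.
Then f(6) = -192.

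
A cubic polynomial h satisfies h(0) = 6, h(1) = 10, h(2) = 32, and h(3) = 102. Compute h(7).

1462

Forward differences of the values at n = 0, 1, 2, 3:
  h  : 6  10  32  102
  Δ  : 4  22  70
  Δ^2: 18  48
  Δ^3: 30
The third differences are constant, confirming degree 3.
Interpolating (Newton forward form) and evaluating at n = 7 gives h(7) = 1462.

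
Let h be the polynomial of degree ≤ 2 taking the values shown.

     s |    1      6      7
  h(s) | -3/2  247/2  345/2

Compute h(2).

Write h(s) = as^2 + bs + c. Substituting each data point gives a linear system:
  a + b + c = -3/2
  36a + 6b + c = 247/2
  49a + 7b + c = 345/2
Solving the system yields a = 4, b = -3, c = -5/2.
So h(s) = 4s² - 3s - 5/2.
Then h(2) = 15/2.

15/2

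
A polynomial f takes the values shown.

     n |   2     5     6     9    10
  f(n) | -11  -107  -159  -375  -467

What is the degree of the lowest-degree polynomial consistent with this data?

Divided differences on the nodes 2, 5, 6, 9, 10:
  order 0: -11  -107  -159  -375  -467
  order 1: -32  -52  -72  -92
  order 2: -5  -5  -5
  order 3: 0  0
  order 4: 0
The order-2 divided differences are all -5 (nonzero) and every higher order vanishes, so the data lies on a polynomial of degree exactly 2.

2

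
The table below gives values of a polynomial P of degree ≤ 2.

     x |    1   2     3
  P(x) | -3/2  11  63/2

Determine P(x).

Write P(x) = ax^2 + bx + c. Substituting each data point gives a linear system:
  a + b + c = -3/2
  4a + 2b + c = 11
  9a + 3b + c = 63/2
Solving the system yields a = 4, b = 1/2, c = -6.
So P(x) = 4x^2 + (1/2)x - 6.
Check: P(1) = -3/2. ✓

P(x) = 4x^2 + (1/2)x - 6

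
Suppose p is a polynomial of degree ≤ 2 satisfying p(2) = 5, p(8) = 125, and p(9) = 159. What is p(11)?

239

Write p(s) = as^2 + bs + c. Substituting each data point gives a linear system:
  4a + 2b + c = 5
  64a + 8b + c = 125
  81a + 9b + c = 159
Solving the system yields a = 2, b = 0, c = -3.
So p(s) = 2s^2 - 3.
Then p(11) = 239.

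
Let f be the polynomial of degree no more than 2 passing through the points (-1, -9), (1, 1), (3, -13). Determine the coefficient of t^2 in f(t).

-3

Write f(t) = at^2 + bt + c. Substituting each data point gives a linear system:
  a - b + c = -9
  a + b + c = 1
  9a + 3b + c = -13
Solving the system yields a = -3, b = 5, c = -1.
So f(t) = -3t^2 + 5t - 1.
The leading coefficient is -3.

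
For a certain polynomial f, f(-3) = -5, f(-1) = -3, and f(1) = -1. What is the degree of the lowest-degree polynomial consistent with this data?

1

Forward differences of the values at t = -3, -1, 1:
  f  : -5  -3  -1
  Δ  : 2  2
  Δ^2: 0
The first differences are constant (2) and nonzero, while all higher differences vanish, so the minimal degree is 1.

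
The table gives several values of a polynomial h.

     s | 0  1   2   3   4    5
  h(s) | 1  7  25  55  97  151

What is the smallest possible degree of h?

Forward differences of the values at s = 0, 1, 2, 3, 4, 5:
  h  : 1  7  25  55  97  151
  Δ  : 6  18  30  42  54
  Δ^2: 12  12  12  12
  Δ^3: 0  0  0
  Δ^4: 0  0
  Δ^5: 0
The second differences are constant (12) and nonzero, while all higher differences vanish, so the minimal degree is 2.

2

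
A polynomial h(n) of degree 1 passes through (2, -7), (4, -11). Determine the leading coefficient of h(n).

-2

Write h(n) = an + b. Substituting each data point gives a linear system:
  2a + b = -7
  4a + b = -11
Solving the system yields a = -2, b = -3.
So h(n) = -2n - 3.
The leading coefficient is -2.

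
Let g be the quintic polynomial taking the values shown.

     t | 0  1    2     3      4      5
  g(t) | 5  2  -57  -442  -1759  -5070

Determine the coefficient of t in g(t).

Write g(t) = at^5 + bt^4 + ct^3 + dt^2 + et + k. Substituting each data point gives a linear system:
  k = 5
  a + b + c + d + e + k = 2
  32a + 16b + 8c + 4d + 2e + k = -57
  243a + 81b + 27c + 9d + 3e + k = -442
  1024a + 256b + 64c + 16d + 4e + k = -1759
  3125a + 625b + 125c + 25d + 5e + k = -5070
Solving the system yields a = -1, b = -4, c = 4, d = 3, e = -5, k = 5.
So g(t) = -t^5 - 4t^4 + 4t^3 + 3t^2 - 5t + 5.
The coefficient of t is -5.

-5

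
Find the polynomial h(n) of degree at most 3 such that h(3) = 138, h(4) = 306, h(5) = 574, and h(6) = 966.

Using the Lagrange interpolation formula with nodes 3, 4, 5, 6:
  L_0(n) = (n - 4)(n - 5)(n - 6) / -6
  L_1(n) = (n - 3)(n - 5)(n - 6) / 2
  L_2(n) = (n - 3)(n - 4)(n - 6) / -2
  L_3(n) = (n - 3)(n - 4)(n - 5) / 6
Then h(n) = 138·L_0(n) + 306·L_1(n) + 574·L_2(n) + 966·L_3(n).
Expanding and collecting terms gives h(n) = 4n^3 + 2n^2 + 6n - 6.
Check: h(6) = 966. ✓

h(n) = 4n^3 + 2n^2 + 6n - 6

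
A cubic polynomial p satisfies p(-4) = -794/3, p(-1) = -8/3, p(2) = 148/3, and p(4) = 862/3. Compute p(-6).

-876

Write p(x) = ax^3 + bx^2 + cx + d. Substituting each data point gives a linear system:
  -64a + 16b - 4c + d = -794/3
  -a + b - c + d = -8/3
  8a + 4b + 2c + d = 148/3
  64a + 16b + 4c + d = 862/3
Solving the system yields a = 4, b = 1/3, c = 5, d = 6.
So p(x) = 4x^3 + (1/3)x^2 + 5x + 6.
Then p(-6) = -876.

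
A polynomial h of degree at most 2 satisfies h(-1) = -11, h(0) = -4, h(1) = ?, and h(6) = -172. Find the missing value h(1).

The 3 known points determine the degree-2 polynomial uniquely.
Write h(s) = as^2 + bs + c. Substituting each data point gives a linear system:
  a - b + c = -11
  c = -4
  36a + 6b + c = -172
Solving the system yields a = -5, b = 2, c = -4.
So h(s) = -5s^2 + 2s - 4.
Then h(1) = -7.

-7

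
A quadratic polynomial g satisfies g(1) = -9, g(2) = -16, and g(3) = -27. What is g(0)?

-6

Forward differences of the values at n = 1, 2, 3:
  g  : -9  -16  -27
  Δ  : -7  -11
  Δ^2: -4
The second differences are constant, confirming degree 2.
Interpolating (Newton forward form) and evaluating at n = 0 gives g(0) = -6.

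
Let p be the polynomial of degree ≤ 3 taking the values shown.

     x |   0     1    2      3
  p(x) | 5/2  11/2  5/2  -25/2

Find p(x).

p(x) = -x^3 + 4x + 5/2

Write p(x) = ax^3 + bx^2 + cx + d. Substituting each data point gives a linear system:
  d = 5/2
  a + b + c + d = 11/2
  8a + 4b + 2c + d = 5/2
  27a + 9b + 3c + d = -25/2
Solving the system yields a = -1, b = 0, c = 4, d = 5/2.
So p(x) = -x^3 + 4x + 5/2.
Check: p(3) = -25/2. ✓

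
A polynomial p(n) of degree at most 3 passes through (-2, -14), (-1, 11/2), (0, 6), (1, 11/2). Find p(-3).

Write p(n) = an^3 + bn^2 + cn + d. Substituting each data point gives a linear system:
  -8a + 4b - 2c + d = -14
  -a + b - c + d = 11/2
  d = 6
  a + b + c + d = 11/2
Solving the system yields a = 3, b = -1/2, c = -3, d = 6.
So p(n) = 3n³ - (1/2)n² - 3n + 6.
Then p(-3) = -141/2.

-141/2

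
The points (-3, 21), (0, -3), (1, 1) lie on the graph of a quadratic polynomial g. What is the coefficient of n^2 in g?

Write g(n) = an^2 + bn + c. Substituting each data point gives a linear system:
  9a - 3b + c = 21
  c = -3
  a + b + c = 1
Solving the system yields a = 3, b = 1, c = -3.
So g(n) = 3n^2 + n - 3.
The leading coefficient is 3.

3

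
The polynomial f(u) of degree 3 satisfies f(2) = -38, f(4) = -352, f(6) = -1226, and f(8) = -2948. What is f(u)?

f(u) = -6u^3 + 2u^2 - u + 4

Write f(u) = au^3 + bu^2 + cu + d. Substituting each data point gives a linear system:
  8a + 4b + 2c + d = -38
  64a + 16b + 4c + d = -352
  216a + 36b + 6c + d = -1226
  512a + 64b + 8c + d = -2948
Solving the system yields a = -6, b = 2, c = -1, d = 4.
So f(u) = -6u^3 + 2u^2 - u + 4.
Check: f(2) = -38. ✓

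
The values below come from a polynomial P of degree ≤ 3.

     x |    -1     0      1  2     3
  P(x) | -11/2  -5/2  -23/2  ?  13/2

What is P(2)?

On equispaced nodes a degree-3 polynomial has vanishing fourth forward difference, so
  P(-1) - 4·P(0) + 6·P(1) - 4·P(2) + P(3) = 0.
Substituting the known values and solving for P(2):
  -4·P(2) = 58
  P(2) = -29/2.

-29/2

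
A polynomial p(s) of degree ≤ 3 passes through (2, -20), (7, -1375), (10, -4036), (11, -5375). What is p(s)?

p(s) = -4s^3 - s^2 + 6s + 4

Write p(s) = as^3 + bs^2 + cs + d. Substituting each data point gives a linear system:
  8a + 4b + 2c + d = -20
  343a + 49b + 7c + d = -1375
  1000a + 100b + 10c + d = -4036
  1331a + 121b + 11c + d = -5375
Solving the system yields a = -4, b = -1, c = 6, d = 4.
So p(s) = -4s^3 - s^2 + 6s + 4.
Check: p(2) = -20. ✓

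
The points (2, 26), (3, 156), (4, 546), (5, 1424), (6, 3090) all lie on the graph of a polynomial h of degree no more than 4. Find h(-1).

Forward differences of the values at s = 2, 3, 4, 5, 6:
  h  : 26  156  546  1424  3090
  Δ  : 130  390  878  1666
  Δ^2: 260  488  788
  Δ^3: 228  300
  Δ^4: 72
The fourth differences are constant, confirming degree 4.
Interpolating (Newton forward form) and evaluating at s = -1 gives h(-1) = -4.

-4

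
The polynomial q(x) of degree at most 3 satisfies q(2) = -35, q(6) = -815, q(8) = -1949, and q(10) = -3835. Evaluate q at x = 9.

Using the Lagrange interpolation formula with nodes 2, 6, 8, 10:
  L_0(x) = (x - 6)(x - 8)(x - 10) / -192
  L_1(x) = (x - 2)(x - 8)(x - 10) / 32
  L_2(x) = (x - 2)(x - 6)(x - 10) / -24
  L_3(x) = (x - 2)(x - 6)(x - 8) / 64
Then q(x) = -35·L_0(x) - 815·L_1(x) - 1949·L_2(x) - 3835·L_3(x).
Expanding and collecting terms gives q(x) = -4x^3 + 2x^2 - 3x - 5.
Evaluating at x = 9: q(9) = -2786.

-2786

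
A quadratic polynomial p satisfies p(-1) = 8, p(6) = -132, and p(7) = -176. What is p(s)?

Write p(s) = as^2 + bs + c. Substituting each data point gives a linear system:
  a - b + c = 8
  36a + 6b + c = -132
  49a + 7b + c = -176
Solving the system yields a = -3, b = -5, c = 6.
So p(s) = -3s^2 - 5s + 6.
Check: p(7) = -176. ✓

p(s) = -3s^2 - 5s + 6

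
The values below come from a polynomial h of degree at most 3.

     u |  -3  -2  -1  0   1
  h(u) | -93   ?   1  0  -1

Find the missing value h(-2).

The 4 known points determine the degree-3 polynomial uniquely.
Write h(u) = au^3 + bu^2 + cu + d. Substituting each data point gives a linear system:
  -27a + 9b - 3c + d = -93
  -a + b - c + d = 1
  d = 0
  a + b + c + d = -1
Solving the system yields a = 4, b = 0, c = -5, d = 0.
So h(u) = 4u^3 - 5u.
Then h(-2) = -22.

-22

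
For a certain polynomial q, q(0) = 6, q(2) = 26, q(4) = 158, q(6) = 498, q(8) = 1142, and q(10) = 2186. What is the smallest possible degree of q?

Forward differences of the values at u = 0, 2, 4, 6, 8, 10:
  q  : 6  26  158  498  1142  2186
  Δ  : 20  132  340  644  1044
  Δ^2: 112  208  304  400
  Δ^3: 96  96  96
  Δ^4: 0  0
  Δ^5: 0
The third differences are constant (96) and nonzero, while all higher differences vanish, so the minimal degree is 3.

3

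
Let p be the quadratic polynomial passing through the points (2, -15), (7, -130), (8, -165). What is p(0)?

Using the Lagrange interpolation formula with nodes 2, 7, 8:
  L_0(t) = (t - 7)(t - 8) / 30
  L_1(t) = (t - 2)(t - 8) / -5
  L_2(t) = (t - 2)(t - 7) / 6
Then p(t) = -15·L_0(t) - 130·L_1(t) - 165·L_2(t).
Expanding and collecting terms gives p(t) = -2t^2 - 5t + 3.
Evaluating at t = 0: p(0) = 3.

3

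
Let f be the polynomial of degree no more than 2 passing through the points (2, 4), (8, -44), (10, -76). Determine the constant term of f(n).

Write f(n) = an^2 + bn + c. Substituting each data point gives a linear system:
  4a + 2b + c = 4
  64a + 8b + c = -44
  100a + 10b + c = -76
Solving the system yields a = -1, b = 2, c = 4.
So f(n) = -n^2 + 2n + 4.
The constant term is 4.

4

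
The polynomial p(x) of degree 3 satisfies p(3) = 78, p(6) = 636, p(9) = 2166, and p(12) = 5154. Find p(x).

p(x) = 3x^3 - 3x + 6

Write p(x) = ax^3 + bx^2 + cx + d. Substituting each data point gives a linear system:
  27a + 9b + 3c + d = 78
  216a + 36b + 6c + d = 636
  729a + 81b + 9c + d = 2166
  1728a + 144b + 12c + d = 5154
Solving the system yields a = 3, b = 0, c = -3, d = 6.
So p(x) = 3x^3 - 3x + 6.
Check: p(9) = 2166. ✓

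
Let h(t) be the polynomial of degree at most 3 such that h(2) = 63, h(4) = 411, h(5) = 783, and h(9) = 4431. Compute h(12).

Write h(t) = at^3 + bt^2 + ct + d. Substituting each data point gives a linear system:
  8a + 4b + 2c + d = 63
  64a + 16b + 4c + d = 411
  125a + 25b + 5c + d = 783
  729a + 81b + 9c + d = 4431
Solving the system yields a = 6, b = 0, c = 6, d = 3.
So h(t) = 6t^3 + 6t + 3.
Then h(12) = 10443.

10443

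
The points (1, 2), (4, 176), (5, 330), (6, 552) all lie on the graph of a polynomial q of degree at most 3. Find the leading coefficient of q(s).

Write q(s) = as^3 + bs^2 + cs + d. Substituting each data point gives a linear system:
  a + b + c + d = 2
  64a + 16b + 4c + d = 176
  125a + 25b + 5c + d = 330
  216a + 36b + 6c + d = 552
Solving the system yields a = 2, b = 4, c = -4, d = 0.
So q(s) = 2s^3 + 4s^2 - 4s.
The leading coefficient is 2.

2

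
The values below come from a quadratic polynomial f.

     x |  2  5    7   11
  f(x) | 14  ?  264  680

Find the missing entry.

128

The 3 known points determine the degree-2 polynomial uniquely.
Write f(x) = ax^2 + bx + c. Substituting each data point gives a linear system:
  4a + 2b + c = 14
  49a + 7b + c = 264
  121a + 11b + c = 680
Solving the system yields a = 6, b = -4, c = -2.
So f(x) = 6x² - 4x - 2.
Then f(5) = 128.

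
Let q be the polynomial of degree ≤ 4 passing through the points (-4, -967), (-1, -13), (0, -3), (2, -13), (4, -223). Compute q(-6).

Write q(x) = ax^4 + bx^3 + cx^2 + dx + e. Substituting each data point gives a linear system:
  256a - 64b + 16c - 4d + e = -967
  a - b + c - d + e = -13
  e = -3
  16a + 8b + 4c + 2d + e = -13
  256a + 64b + 16c + 4d + e = -223
Solving the system yields a = -2, b = 6, c = -5, d = -3, e = -3.
So q(x) = -2x⁴ + 6x³ - 5x² - 3x - 3.
Then q(-6) = -4053.

-4053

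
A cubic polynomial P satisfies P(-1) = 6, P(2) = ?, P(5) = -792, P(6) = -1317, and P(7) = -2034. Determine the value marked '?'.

The 4 known points determine the degree-3 polynomial uniquely.
Write P(n) = an^3 + bn^2 + cn + d. Substituting each data point gives a linear system:
  -a + b - c + d = 6
  125a + 25b + 5c + d = -792
  216a + 36b + 6c + d = -1317
  343a + 49b + 7c + d = -2034
Solving the system yields a = -5, b = -6, c = -4, d = 3.
So P(n) = -5n^3 - 6n^2 - 4n + 3.
Then P(2) = -69.

-69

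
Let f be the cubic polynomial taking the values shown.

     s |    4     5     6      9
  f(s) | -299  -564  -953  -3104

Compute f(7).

Using the Lagrange interpolation formula with nodes 4, 5, 6, 9:
  L_0(s) = (s - 5)(s - 6)(s - 9) / -10
  L_1(s) = (s - 4)(s - 6)(s - 9) / 4
  L_2(s) = (s - 4)(s - 5)(s - 9) / -6
  L_3(s) = (s - 4)(s - 5)(s - 6) / 60
Then f(s) = -299·L_0(s) - 564·L_1(s) - 953·L_2(s) - 3104·L_3(s).
Expanding and collecting terms gives f(s) = -4s³ - 2s² - 3s + 1.
Evaluating at s = 7: f(7) = -1490.

-1490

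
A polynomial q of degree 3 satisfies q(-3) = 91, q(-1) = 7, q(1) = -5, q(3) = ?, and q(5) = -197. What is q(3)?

The 4 known points determine the degree-3 polynomial uniquely.
Write q(n) = an^3 + bn^2 + cn + d. Substituting each data point gives a linear system:
  -27a + 9b - 3c + d = 91
  -a + b - c + d = 7
  a + b + c + d = -5
  125a + 25b + 5c + d = -197
Solving the system yields a = -2, b = 3, c = -4, d = -2.
So q(n) = -2n^3 + 3n^2 - 4n - 2.
Then q(3) = -41.

-41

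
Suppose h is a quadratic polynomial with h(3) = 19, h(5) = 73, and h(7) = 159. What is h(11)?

Forward differences of the values at n = 3, 5, 7:
  h  : 19  73  159
  Δ  : 54  86
  Δ^2: 32
The second differences are constant, confirming degree 2.
Interpolating (Newton forward form) and evaluating at n = 11 gives h(11) = 427.

427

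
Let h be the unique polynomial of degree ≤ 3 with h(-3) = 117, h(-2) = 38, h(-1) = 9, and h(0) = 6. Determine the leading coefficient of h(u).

-4

Write h(u) = au^3 + bu^2 + cu + d. Substituting each data point gives a linear system:
  -27a + 9b - 3c + d = 117
  -8a + 4b - 2c + d = 38
  -a + b - c + d = 9
  d = 6
Solving the system yields a = -4, b = 1, c = 2, d = 6.
So h(u) = -4u^3 + u^2 + 2u + 6.
The leading coefficient is -4.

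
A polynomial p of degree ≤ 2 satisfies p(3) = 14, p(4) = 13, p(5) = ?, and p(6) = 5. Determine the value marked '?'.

10

The 3 known points determine the degree-2 polynomial uniquely.
Write p(u) = au^2 + bu + c. Substituting each data point gives a linear system:
  9a + 3b + c = 14
  16a + 4b + c = 13
  36a + 6b + c = 5
Solving the system yields a = -1, b = 6, c = 5.
So p(u) = -u² + 6u + 5.
Then p(5) = 10.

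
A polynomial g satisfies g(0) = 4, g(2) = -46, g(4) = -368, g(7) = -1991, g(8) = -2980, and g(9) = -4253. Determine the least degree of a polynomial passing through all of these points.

Divided differences on the nodes 0, 2, 4, 7, 8, 9:
  order 0: 4  -46  -368  -1991  -2980  -4253
  order 1: -25  -161  -541  -989  -1273
  order 2: -34  -76  -112  -142
  order 3: -6  -6  -6
  order 4: 0  0
  order 5: 0
The order-3 divided differences are all -6 (nonzero) and every higher order vanishes, so the data lies on a polynomial of degree exactly 3.

3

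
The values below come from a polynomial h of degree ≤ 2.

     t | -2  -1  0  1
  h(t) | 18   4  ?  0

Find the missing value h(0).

-2

On equispaced nodes a degree-2 polynomial has vanishing third forward difference, so
  - h(-2) + 3·h(-1) - 3·h(0) + h(1) = 0.
Substituting the known values and solving for h(0):
  -3·h(0) = 6
  h(0) = -2.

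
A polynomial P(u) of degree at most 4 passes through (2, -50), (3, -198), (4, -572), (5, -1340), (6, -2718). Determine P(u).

P(u) = -2u^4 - 3u^2 - 3u

Write P(u) = au^4 + bu^3 + cu^2 + du + e. Substituting each data point gives a linear system:
  16a + 8b + 4c + 2d + e = -50
  81a + 27b + 9c + 3d + e = -198
  256a + 64b + 16c + 4d + e = -572
  625a + 125b + 25c + 5d + e = -1340
  1296a + 216b + 36c + 6d + e = -2718
Solving the system yields a = -2, b = 0, c = -3, d = -3, e = 0.
So P(u) = -2u^4 - 3u^2 - 3u.
Check: P(2) = -50. ✓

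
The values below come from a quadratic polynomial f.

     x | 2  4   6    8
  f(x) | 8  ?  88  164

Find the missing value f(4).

On equispaced nodes a degree-2 polynomial has vanishing third forward difference, so
  - f(2) + 3·f(4) - 3·f(6) + f(8) = 0.
Substituting the known values and solving for f(4):
  3·f(4) = 108
  f(4) = 36.

36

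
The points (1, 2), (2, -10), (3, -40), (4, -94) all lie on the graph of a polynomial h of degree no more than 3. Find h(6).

Forward differences of the values at n = 1, 2, 3, 4:
  h  : 2  -10  -40  -94
  Δ  : -12  -30  -54
  Δ^2: -18  -24
  Δ^3: -6
The third differences are constant, confirming degree 3.
Interpolating (Newton forward form) and evaluating at n = 6 gives h(6) = -298.

-298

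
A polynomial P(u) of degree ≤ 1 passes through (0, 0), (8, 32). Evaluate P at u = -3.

Write P(u) = au + b. Substituting each data point gives a linear system:
  b = 0
  8a + b = 32
Solving the system yields a = 4, b = 0.
So P(u) = 4u.
Then P(-3) = -12.

-12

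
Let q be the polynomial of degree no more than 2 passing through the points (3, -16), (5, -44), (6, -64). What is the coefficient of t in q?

2

Write q(t) = at^2 + bt + c. Substituting each data point gives a linear system:
  9a + 3b + c = -16
  25a + 5b + c = -44
  36a + 6b + c = -64
Solving the system yields a = -2, b = 2, c = -4.
So q(t) = -2t² + 2t - 4.
The coefficient of t is 2.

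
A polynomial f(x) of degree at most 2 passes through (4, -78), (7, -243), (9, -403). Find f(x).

Using the Lagrange interpolation formula with nodes 4, 7, 9:
  L_0(x) = (x - 7)(x - 9) / 15
  L_1(x) = (x - 4)(x - 9) / -6
  L_2(x) = (x - 4)(x - 7) / 10
Then f(x) = -78·L_0(x) - 243·L_1(x) - 403·L_2(x).
Expanding and collecting terms gives f(x) = -5x² + 2.
Check: f(7) = -243. ✓

f(x) = -5x^2 + 2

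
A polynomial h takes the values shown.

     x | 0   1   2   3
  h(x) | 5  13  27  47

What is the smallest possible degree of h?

Forward differences of the values at x = 0, 1, 2, 3:
  h  : 5  13  27  47
  Δ  : 8  14  20
  Δ^2: 6  6
  Δ^3: 0
The second differences are constant (6) and nonzero, while all higher differences vanish, so the minimal degree is 2.

2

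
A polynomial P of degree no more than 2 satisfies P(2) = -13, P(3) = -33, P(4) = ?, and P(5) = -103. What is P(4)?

-63

On equispaced nodes a degree-2 polynomial has vanishing third forward difference, so
  - P(2) + 3·P(3) - 3·P(4) + P(5) = 0.
Substituting the known values and solving for P(4):
  -3·P(4) = 189
  P(4) = -63.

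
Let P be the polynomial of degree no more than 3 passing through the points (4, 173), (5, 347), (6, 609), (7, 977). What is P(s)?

Using the Lagrange interpolation formula with nodes 4, 5, 6, 7:
  L_0(s) = (s - 5)(s - 6)(s - 7) / -6
  L_1(s) = (s - 4)(s - 6)(s - 7) / 2
  L_2(s) = (s - 4)(s - 5)(s - 7) / -2
  L_3(s) = (s - 4)(s - 5)(s - 6) / 6
Then P(s) = 173·L_0(s) + 347·L_1(s) + 609·L_2(s) + 977·L_3(s).
Expanding and collecting terms gives P(s) = 3s^3 - s^2 - 3.
Check: P(6) = 609. ✓

P(s) = 3s^3 - s^2 - 3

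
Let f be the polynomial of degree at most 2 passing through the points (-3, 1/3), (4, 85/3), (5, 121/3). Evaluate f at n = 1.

13/3

Write f(n) = an^2 + bn + c. Substituting each data point gives a linear system:
  9a - 3b + c = 1/3
  16a + 4b + c = 85/3
  25a + 5b + c = 121/3
Solving the system yields a = 1, b = 3, c = 1/3.
So f(n) = n^2 + 3n + 1/3.
Then f(1) = 13/3.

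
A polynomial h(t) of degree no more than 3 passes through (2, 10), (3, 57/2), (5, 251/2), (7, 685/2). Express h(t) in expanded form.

Using the Lagrange interpolation formula with nodes 2, 3, 5, 7:
  L_0(t) = (t - 3)(t - 5)(t - 7) / -15
  L_1(t) = (t - 2)(t - 5)(t - 7) / 8
  L_2(t) = (t - 2)(t - 3)(t - 7) / -12
  L_3(t) = (t - 2)(t - 3)(t - 5) / 40
Then h(t) = 10·L_0(t) + 57/2·L_1(t) + 251/2·L_2(t) + 685/2·L_3(t).
Expanding and collecting terms gives h(t) = t^3 - (1/2)t + 3.
Check: h(3) = 57/2. ✓

h(t) = t^3 - (1/2)t + 3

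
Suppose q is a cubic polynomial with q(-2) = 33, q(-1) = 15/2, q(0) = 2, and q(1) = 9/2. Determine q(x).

q(x) = -2x^3 + 4x^2 + (1/2)x + 2

Write q(x) = ax^3 + bx^2 + cx + d. Substituting each data point gives a linear system:
  -8a + 4b - 2c + d = 33
  -a + b - c + d = 15/2
  d = 2
  a + b + c + d = 9/2
Solving the system yields a = -2, b = 4, c = 1/2, d = 2.
So q(x) = -2x^3 + 4x^2 + (1/2)x + 2.
Check: q(-2) = 33. ✓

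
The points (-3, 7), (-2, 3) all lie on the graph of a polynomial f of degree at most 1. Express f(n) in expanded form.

f(n) = -4n - 5

Write f(n) = an + b. Substituting each data point gives a linear system:
  -3a + b = 7
  -2a + b = 3
Solving the system yields a = -4, b = -5.
So f(n) = -4n - 5.
Check: f(-2) = 3. ✓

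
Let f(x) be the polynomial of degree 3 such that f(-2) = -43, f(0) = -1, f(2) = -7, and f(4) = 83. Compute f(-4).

Write f(x) = ax^3 + bx^2 + cx + d. Substituting each data point gives a linear system:
  -8a + 4b - 2c + d = -43
  d = -1
  8a + 4b + 2c + d = -7
  64a + 16b + 4c + d = 83
Solving the system yields a = 3, b = -6, c = -3, d = -1.
So f(x) = 3x^3 - 6x^2 - 3x - 1.
Then f(-4) = -277.

-277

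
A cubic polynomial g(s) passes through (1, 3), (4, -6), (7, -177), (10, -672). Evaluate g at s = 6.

-92

Write g(s) = as^3 + bs^2 + cs + d. Substituting each data point gives a linear system:
  a + b + c + d = 3
  64a + 16b + 4c + d = -6
  343a + 49b + 7c + d = -177
  1000a + 100b + 10c + d = -672
Solving the system yields a = -1, b = 3, c = 3, d = -2.
So g(s) = -s^3 + 3s^2 + 3s - 2.
Then g(6) = -92.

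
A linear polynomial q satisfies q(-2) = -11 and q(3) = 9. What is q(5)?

17

Using the Lagrange interpolation formula with nodes -2, 3:
  L_0(s) = (s - 3) / -5
  L_1(s) = (s + 2) / 5
Then q(s) = -11·L_0(s) + 9·L_1(s).
Expanding and collecting terms gives q(s) = 4s - 3.
Evaluating at s = 5: q(5) = 17.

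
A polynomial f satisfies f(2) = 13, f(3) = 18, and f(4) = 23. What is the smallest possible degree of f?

Forward differences of the values at t = 2, 3, 4:
  f  : 13  18  23
  Δ  : 5  5
  Δ^2: 0
The first differences are constant (5) and nonzero, while all higher differences vanish, so the minimal degree is 1.

1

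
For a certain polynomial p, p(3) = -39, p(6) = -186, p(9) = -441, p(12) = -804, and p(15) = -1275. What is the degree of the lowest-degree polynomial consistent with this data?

2

Forward differences of the values at s = 3, 6, 9, 12, 15:
  p  : -39  -186  -441  -804  -1275
  Δ  : -147  -255  -363  -471
  Δ^2: -108  -108  -108
  Δ^3: 0  0
  Δ^4: 0
The second differences are constant (-108) and nonzero, while all higher differences vanish, so the minimal degree is 2.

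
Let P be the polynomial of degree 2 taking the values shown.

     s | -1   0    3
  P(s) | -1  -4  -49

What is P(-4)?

-28

Using the Lagrange interpolation formula with nodes -1, 0, 3:
  L_0(s) = s(s - 3) / 4
  L_1(s) = (s + 1)(s - 3) / -3
  L_2(s) = (s + 1)s / 12
Then P(s) = -1·L_0(s) - 4·L_1(s) - 49·L_2(s).
Expanding and collecting terms gives P(s) = -3s^2 - 6s - 4.
Evaluating at s = -4: P(-4) = -28.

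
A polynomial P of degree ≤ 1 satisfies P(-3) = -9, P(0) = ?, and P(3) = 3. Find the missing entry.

-3

On equispaced nodes a degree-1 polynomial has vanishing second forward difference, so
  P(-3) - 2·P(0) + P(3) = 0.
Substituting the known values and solving for P(0):
  -2·P(0) = 6
  P(0) = -3.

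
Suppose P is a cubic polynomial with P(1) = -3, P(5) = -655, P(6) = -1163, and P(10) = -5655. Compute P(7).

-1881

Using the Lagrange interpolation formula with nodes 1, 5, 6, 10:
  L_0(u) = (u - 5)(u - 6)(u - 10) / -180
  L_1(u) = (u - 1)(u - 6)(u - 10) / 20
  L_2(u) = (u - 1)(u - 5)(u - 10) / -20
  L_3(u) = (u - 1)(u - 5)(u - 6) / 180
Then P(u) = -3·L_0(u) - 655·L_1(u) - 1163·L_2(u) - 5655·L_3(u).
Expanding and collecting terms gives P(u) = -6u^3 + 3u^2 + 5u - 5.
Evaluating at u = 7: P(7) = -1881.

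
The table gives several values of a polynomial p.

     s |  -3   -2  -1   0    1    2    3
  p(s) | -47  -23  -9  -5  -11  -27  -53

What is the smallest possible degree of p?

2

Forward differences of the values at s = -3, -2, -1, 0, 1, 2, 3:
  p  : -47  -23  -9  -5  -11  -27  -53
  Δ  : 24  14  4  -6  -16  -26
  Δ^2: -10  -10  -10  -10  -10
  Δ^3: 0  0  0  0
  Δ^4: 0  0  0
  Δ^5: 0  0
  Δ^6: 0
The second differences are constant (-10) and nonzero, while all higher differences vanish, so the minimal degree is 2.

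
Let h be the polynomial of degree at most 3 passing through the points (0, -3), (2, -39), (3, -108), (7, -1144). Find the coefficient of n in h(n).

Write h(n) = an^3 + bn^2 + cn + d. Substituting each data point gives a linear system:
  d = -3
  8a + 4b + 2c + d = -39
  27a + 9b + 3c + d = -108
  343a + 49b + 7c + d = -1144
Solving the system yields a = -3, b = -2, c = -2, d = -3.
So h(n) = -3n^3 - 2n^2 - 2n - 3.
The coefficient of n is -2.

-2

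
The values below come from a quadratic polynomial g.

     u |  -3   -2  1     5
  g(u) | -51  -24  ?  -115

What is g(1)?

-3

The 3 known points determine the degree-2 polynomial uniquely.
Write g(u) = au^2 + bu + c. Substituting each data point gives a linear system:
  9a - 3b + c = -51
  4a - 2b + c = -24
  25a + 5b + c = -115
Solving the system yields a = -5, b = 2, c = 0.
So g(u) = -5u^2 + 2u.
Then g(1) = -3.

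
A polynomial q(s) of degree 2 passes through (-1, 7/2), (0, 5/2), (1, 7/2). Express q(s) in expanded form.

q(s) = s^2 + 5/2

Write q(s) = as^2 + bs + c. Substituting each data point gives a linear system:
  a - b + c = 7/2
  c = 5/2
  a + b + c = 7/2
Solving the system yields a = 1, b = 0, c = 5/2.
So q(s) = s^2 + 5/2.
Check: q(1) = 7/2. ✓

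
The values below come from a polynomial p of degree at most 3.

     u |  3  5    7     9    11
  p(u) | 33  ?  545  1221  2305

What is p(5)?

181

The 4 known points determine the degree-3 polynomial uniquely.
Write p(u) = au^3 + bu^2 + cu + d. Substituting each data point gives a linear system:
  27a + 9b + 3c + d = 33
  343a + 49b + 7c + d = 545
  729a + 81b + 9c + d = 1221
  1331a + 121b + 11c + d = 2305
Solving the system yields a = 2, b = -3, c = 0, d = 6.
So p(u) = 2u^3 - 3u^2 + 6.
Then p(5) = 181.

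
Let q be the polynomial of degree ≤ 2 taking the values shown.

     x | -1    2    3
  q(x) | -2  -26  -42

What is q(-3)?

Using the Lagrange interpolation formula with nodes -1, 2, 3:
  L_0(x) = (x - 2)(x - 3) / 12
  L_1(x) = (x + 1)(x - 3) / -3
  L_2(x) = (x + 1)(x - 2) / 4
Then q(x) = -2·L_0(x) - 26·L_1(x) - 42·L_2(x).
Expanding and collecting terms gives q(x) = -2x^2 - 6x - 6.
Evaluating at x = -3: q(-3) = -6.

-6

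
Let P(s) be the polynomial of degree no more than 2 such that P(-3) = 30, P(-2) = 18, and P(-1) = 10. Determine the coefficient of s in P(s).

Write P(s) = as^2 + bs + c. Substituting each data point gives a linear system:
  9a - 3b + c = 30
  4a - 2b + c = 18
  a - b + c = 10
Solving the system yields a = 2, b = -2, c = 6.
So P(s) = 2s² - 2s + 6.
The coefficient of s is -2.

-2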